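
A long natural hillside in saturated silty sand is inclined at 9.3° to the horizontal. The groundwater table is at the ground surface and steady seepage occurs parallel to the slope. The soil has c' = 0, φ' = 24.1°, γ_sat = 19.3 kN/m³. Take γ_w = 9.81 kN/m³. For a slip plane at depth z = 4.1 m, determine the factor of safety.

With seepage parallel to the slope and the water table at the surface, the effective normal stress on the slip plane uses the buoyant unit weight γ' = γ_sat − γ_w while the driving shear stress uses γ_sat:
FS = [c' + γ' z cos²β tanφ'] / [γ_sat z sinβ cosβ]
(For c' = 0 this reduces to FS = (γ'/γ_sat)·tanφ'/tanβ.)
γ' = 19.3 − 9.81 = 9.49 kN/m³
Numerator = 0.0 + 9.49·4.1·cos²9.3°·tan24.1° = 0.0 + 9.49·4.1·0.9739·0.4473 = 16.950 kPa
Denominator = 19.3·4.1·sin9.3°·cos9.3° = 19.3·4.1·0.1616·0.9869 = 12.620 kPa
FS = 16.950 / 12.620 = 1.343

FS = 1.34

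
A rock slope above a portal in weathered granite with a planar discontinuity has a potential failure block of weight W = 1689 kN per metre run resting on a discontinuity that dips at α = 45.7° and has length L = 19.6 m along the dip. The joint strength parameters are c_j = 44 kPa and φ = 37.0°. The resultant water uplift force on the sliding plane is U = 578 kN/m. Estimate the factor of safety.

FS = 1.09

Resolving the block weight along and normal to the plane and applying the Mohr–Coulomb strength on the joint:
N' = W cosα − U = 1689·cos45.7° − 578 = 601.6 kN/m
Driving force T = W sinα = 1689·sin45.7° = 1208.8 kN/m
Resisting force R = c_j·L + N'·tanφ = 44·19.6 + 601.6·tan37.0° = 862.4 + 453.4 = 1315.8 kN/m
FS = R / T = 1315.8 / 1208.8 = 1.088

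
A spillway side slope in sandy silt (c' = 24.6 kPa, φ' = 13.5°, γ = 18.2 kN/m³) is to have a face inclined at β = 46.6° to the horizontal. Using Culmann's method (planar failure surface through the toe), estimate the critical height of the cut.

Culmann's analysis gives the critical failure plane at α_cr = (β + φ')/2 = (46.6 + 13.5)/2 = 30.1°, and the critical height
H_c = (4c'/γ) · sinβ cosφ' / [1 − cos(β − φ')]
    = (4·24.6/18.2) · sin46.6°·cos13.5° / [1 − cos(33.1°)]
    = 5.407 · 0.7266·0.9724 / [1 − 0.8377]
    = 5.407 · 0.7065 / 0.1623
    = 23.54 m

H_c = 23.54 m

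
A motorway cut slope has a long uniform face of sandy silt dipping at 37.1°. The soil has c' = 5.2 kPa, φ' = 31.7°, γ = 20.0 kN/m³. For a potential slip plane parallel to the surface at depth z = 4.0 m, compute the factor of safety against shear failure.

For an infinite slope with a slip plane parallel to the surface (no pore pressure): FS = [c' + γz cos²β tanφ'] / [γz sinβ cosβ].
γz = 20.0·4.0 = 80.00 kN/m²
Numerator = 5.2 + 80.00·cos²37.1°·tan31.7° = 5.2 + 80.00·0.6361·0.6176 = 36.631 kPa
Denominator = 80.00·sin37.1°·cos37.1° = 80.00·0.6032·0.7976 = 38.489 kPa
FS = 36.631 / 38.489 = 0.952

FS = 0.95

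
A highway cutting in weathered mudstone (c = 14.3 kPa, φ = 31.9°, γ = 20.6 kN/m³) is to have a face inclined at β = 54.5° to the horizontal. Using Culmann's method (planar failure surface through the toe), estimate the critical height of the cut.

H_c = 24.99 m

Culmann's analysis gives the critical failure plane at α_cr = (β + φ)/2 = (54.5 + 31.9)/2 = 43.2°, and the critical height
H_c = (4c/γ) · sinβ cosφ / [1 − cos(β − φ)]
    = (4·14.3/20.6) · sin54.5°·cos31.9° / [1 − cos(22.6°)]
    = 2.777 · 0.8141·0.8490 / [1 − 0.9232]
    = 2.777 · 0.6912 / 0.0768
    = 24.99 m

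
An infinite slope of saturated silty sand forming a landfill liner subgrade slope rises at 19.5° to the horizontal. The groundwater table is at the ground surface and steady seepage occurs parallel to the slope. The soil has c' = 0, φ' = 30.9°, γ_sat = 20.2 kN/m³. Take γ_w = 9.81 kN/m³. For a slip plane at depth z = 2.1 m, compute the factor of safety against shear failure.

With seepage parallel to the slope and the water table at the surface, the effective normal stress on the slip plane uses the buoyant unit weight γ' = γ_sat − γ_w while the driving shear stress uses γ_sat:
FS = [c' + γ' z cos²β tanφ'] / [γ_sat z sinβ cosβ]
(For c' = 0 this reduces to FS = (γ'/γ_sat)·tanφ'/tanβ.)
γ' = 20.2 − 9.81 = 10.39 kN/m³
Numerator = 0.0 + 10.39·2.1·cos²19.5°·tan30.9° = 0.0 + 10.39·2.1·0.8886·0.5985 = 11.603 kPa
Denominator = 20.2·2.1·sin19.5°·cos19.5° = 20.2·2.1·0.3338·0.9426 = 13.348 kPa
FS = 11.603 / 13.348 = 0.869

FS = 0.87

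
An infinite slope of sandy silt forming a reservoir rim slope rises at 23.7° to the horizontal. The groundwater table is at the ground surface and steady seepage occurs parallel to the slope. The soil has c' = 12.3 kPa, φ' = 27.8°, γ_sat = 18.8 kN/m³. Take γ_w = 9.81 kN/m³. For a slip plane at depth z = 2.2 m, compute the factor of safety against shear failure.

FS = 1.38

With seepage parallel to the slope and the water table at the surface, the effective normal stress on the slip plane uses the buoyant unit weight γ' = γ_sat − γ_w while the driving shear stress uses γ_sat:
FS = [c' + γ' z cos²β tanφ'] / [γ_sat z sinβ cosβ]
γ' = 18.8 − 9.81 = 8.99 kN/m³
Numerator = 12.3 + 8.99·2.2·cos²23.7°·tan27.8° = 12.3 + 8.99·2.2·0.8384·0.5272 = 21.043 kPa
Denominator = 18.8·2.2·sin23.7°·cos23.7° = 18.8·2.2·0.4019·0.9157 = 15.222 kPa
FS = 21.043 / 15.222 = 1.382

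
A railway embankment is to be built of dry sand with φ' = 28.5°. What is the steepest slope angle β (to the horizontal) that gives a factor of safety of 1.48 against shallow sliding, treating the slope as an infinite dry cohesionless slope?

For an infinite dry cohesionless slope FS = tanφ'/tanβ, so tanβ = tanφ' / FS.
tanβ = tan28.5° / 1.48 = 0.5430 / 1.48 = 0.3669
β = arctan(0.3669) = 20.15°

β = 20.1°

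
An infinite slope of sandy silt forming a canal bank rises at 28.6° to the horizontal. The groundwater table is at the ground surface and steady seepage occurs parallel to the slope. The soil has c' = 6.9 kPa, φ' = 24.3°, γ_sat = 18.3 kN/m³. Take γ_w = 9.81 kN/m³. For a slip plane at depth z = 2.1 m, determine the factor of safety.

With seepage parallel to the slope and the water table at the surface, the effective normal stress on the slip plane uses the buoyant unit weight γ' = γ_sat − γ_w while the driving shear stress uses γ_sat:
FS = [c' + γ' z cos²β tanφ'] / [γ_sat z sinβ cosβ]
γ' = 18.3 − 9.81 = 8.49 kN/m³
Numerator = 6.9 + 8.49·2.1·cos²28.6°·tan24.3° = 6.9 + 8.49·2.1·0.7709·0.4515 = 13.105 kPa
Denominator = 18.3·2.1·sin28.6°·cos28.6° = 18.3·2.1·0.4787·0.8780 = 16.151 kPa
FS = 13.105 / 16.151 = 0.811

FS = 0.81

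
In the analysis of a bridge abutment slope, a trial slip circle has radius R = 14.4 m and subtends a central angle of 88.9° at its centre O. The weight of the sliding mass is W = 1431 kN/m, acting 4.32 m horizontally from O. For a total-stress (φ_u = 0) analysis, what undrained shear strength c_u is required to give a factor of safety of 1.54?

FS = c_u·L_a·R / (W·d), so c_u = FS·W·d / (L_a·R).
Arc length L_a = R·θ = 14.4·(88.9°·π/180) = 14.4·1.5516 = 22.34 m
c_u = 1.54·1431·4.32 / (22.34·14.4) = 9520.2 / 321.74 = 29.59 kPa

c_u = 29.6 kPa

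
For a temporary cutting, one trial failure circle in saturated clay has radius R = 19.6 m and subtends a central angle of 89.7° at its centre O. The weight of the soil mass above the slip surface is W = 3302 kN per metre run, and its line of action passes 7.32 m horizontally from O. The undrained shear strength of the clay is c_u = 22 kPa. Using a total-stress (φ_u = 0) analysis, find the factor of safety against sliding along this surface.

Taking moments about the centre O, the resisting moment is provided by the undrained shear strength acting along the arc:
Arc length L_a = R·θ = 19.6·(89.7°·π/180) = 19.6·1.5656 = 30.68 m
M_R = c_u·L_a·R = 22·30.68·19.6 = 13231.4 kN·m/m
M_D = W·d = 3302·7.32 = 24170.6 kN·m/m
FS = M_R / M_D = 13231.4 / 24170.6 = 0.547

FS = 0.55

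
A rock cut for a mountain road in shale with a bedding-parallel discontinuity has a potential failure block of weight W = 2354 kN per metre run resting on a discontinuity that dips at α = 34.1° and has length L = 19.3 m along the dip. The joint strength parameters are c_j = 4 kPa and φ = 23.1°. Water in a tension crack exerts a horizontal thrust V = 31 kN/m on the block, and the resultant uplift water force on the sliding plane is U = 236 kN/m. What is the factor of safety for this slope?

Resolving the block weight along and normal to the plane and applying the Mohr–Coulomb strength on the joint:
N' = W cosα − U − V sinα = 2354·cos34.1° − 236 − 31·sin34.1° = 1695.9 kN/m
Driving force T = W sinα + V cosα = 2354·sin34.1° + 31·cos34.1° = 1345.4 kN/m
Resisting force R = c_j·L + N'·tanφ = 4·19.3 + 1695.9·tan23.1° = 77.2 + 723.4 = 800.6 kN/m
FS = R / T = 800.6 / 1345.4 = 0.595

FS = 0.60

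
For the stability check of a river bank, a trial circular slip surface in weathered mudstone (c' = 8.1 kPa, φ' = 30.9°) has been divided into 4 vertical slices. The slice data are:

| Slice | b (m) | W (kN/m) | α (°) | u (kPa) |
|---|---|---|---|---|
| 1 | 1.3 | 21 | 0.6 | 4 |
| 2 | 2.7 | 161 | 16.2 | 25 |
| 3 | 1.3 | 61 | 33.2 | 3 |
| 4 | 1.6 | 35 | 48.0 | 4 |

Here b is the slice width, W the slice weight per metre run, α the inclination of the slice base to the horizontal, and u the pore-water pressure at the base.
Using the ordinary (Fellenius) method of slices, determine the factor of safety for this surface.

Ordinary method of slices: FS = Σ[c'·Δl_i + (W_i cosα_i − u_i·Δl_i)·tanφ'] / Σ W_i sinα_i, with Δl_i = b_i / cosα_i.
Slice 1: Δl = 1.3/cos0.6° = 1.300 m; N'_1 = 21·cos0.6° − 4·1.300 = 15.8; c'Δl = 10.53; W sinα = 0.2
Slice 2: Δl = 2.7/cos16.2° = 2.812 m; N'_2 = 161·cos16.2° − 25·2.812 = 84.3; c'Δl = 22.77; W sinα = 44.9
Slice 3: Δl = 1.3/cos33.2° = 1.554 m; N'_3 = 61·cos33.2° − 3·1.554 = 46.4; c'Δl = 12.58; W sinα = 33.4
Slice 4: Δl = 1.6/cos48.0° = 2.391 m; N'_4 = 35·cos48.0° − 4·2.391 = 13.9; c'Δl = 19.37; W sinα = 26.0
Σc'Δl = 65.3 kN/m; ΣN' = 160.4 kN/m; ΣW sinα = 104.5 kN/m
Resisting = 65.3 + 160.4·tan30.9° = 65.3 + 96.0 = 161.2 kN/m
FS = 161.2 / 104.5 = 1.542

FS = 1.54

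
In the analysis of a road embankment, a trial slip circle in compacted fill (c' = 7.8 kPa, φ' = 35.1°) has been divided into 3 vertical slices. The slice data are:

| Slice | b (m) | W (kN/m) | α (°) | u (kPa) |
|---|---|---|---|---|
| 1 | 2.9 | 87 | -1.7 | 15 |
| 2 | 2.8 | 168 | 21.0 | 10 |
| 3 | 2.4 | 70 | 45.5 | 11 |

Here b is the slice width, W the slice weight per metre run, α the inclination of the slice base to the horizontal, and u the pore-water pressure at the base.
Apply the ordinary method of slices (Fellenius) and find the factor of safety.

FS = 1.86

Ordinary method of slices: FS = Σ[c'·Δl_i + (W_i cosα_i − u_i·Δl_i)·tanφ'] / Σ W_i sinα_i, with Δl_i = b_i / cosα_i.
Slice 1: Δl = 2.9/cos(-1.7°) = 2.901 m; N'_1 = 87·cos(-1.7°) − 15·2.901 = 43.4; c'Δl = 22.63; W sinα = -2.6
Slice 2: Δl = 2.8/cos21.0° = 2.999 m; N'_2 = 168·cos21.0° − 10·2.999 = 126.8; c'Δl = 23.39; W sinα = 60.2
Slice 3: Δl = 2.4/cos45.5° = 3.424 m; N'_3 = 70·cos45.5° − 11·3.424 = 11.4; c'Δl = 26.71; W sinα = 49.9
Σc'Δl = 72.7 kN/m; ΣN' = 181.7 kN/m; ΣW sinα = 107.6 kN/m
Resisting = 72.7 + 181.7·tan35.1° = 72.7 + 127.7 = 200.4 kN/m
FS = 200.4 / 107.6 = 1.864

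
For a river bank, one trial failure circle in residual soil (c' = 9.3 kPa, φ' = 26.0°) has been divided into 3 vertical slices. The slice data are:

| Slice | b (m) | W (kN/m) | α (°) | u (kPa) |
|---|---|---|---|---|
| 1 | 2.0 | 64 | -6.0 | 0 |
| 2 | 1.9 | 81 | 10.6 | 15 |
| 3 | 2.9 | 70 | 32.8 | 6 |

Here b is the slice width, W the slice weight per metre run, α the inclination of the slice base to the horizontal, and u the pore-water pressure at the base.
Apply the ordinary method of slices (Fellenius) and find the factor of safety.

Ordinary method of slices: FS = Σ[c'·Δl_i + (W_i cosα_i − u_i·Δl_i)·tanφ'] / Σ W_i sinα_i, with Δl_i = b_i / cosα_i.
Slice 1: Δl = 2.0/cos(-6.0°) = 2.011 m; N'_1 = 64·cos(-6.0°) − 0·2.011 = 63.6; c'Δl = 18.70; W sinα = -6.7
Slice 2: Δl = 1.9/cos10.6° = 1.933 m; N'_2 = 81·cos10.6° − 15·1.933 = 50.6; c'Δl = 17.98; W sinα = 14.9
Slice 3: Δl = 2.9/cos32.8° = 3.450 m; N'_3 = 70·cos32.8° − 6·3.450 = 38.1; c'Δl = 32.09; W sinα = 37.9
Σc'Δl = 68.8 kN/m; ΣN' = 152.4 kN/m; ΣW sinα = 46.1 kN/m
Resisting = 68.8 + 152.4·tan26.0° = 68.8 + 74.3 = 143.1 kN/m
FS = 143.1 / 46.1 = 3.102

FS = 3.10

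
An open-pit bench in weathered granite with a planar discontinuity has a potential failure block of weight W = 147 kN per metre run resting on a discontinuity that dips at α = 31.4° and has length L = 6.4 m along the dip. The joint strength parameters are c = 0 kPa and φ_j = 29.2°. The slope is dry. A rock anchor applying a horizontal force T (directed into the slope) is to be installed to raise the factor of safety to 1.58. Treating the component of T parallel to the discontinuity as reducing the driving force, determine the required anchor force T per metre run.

Resolving forces along and normal to the sliding plane, with the horizontal anchor force T adding T·sinα to the effective normal force and T·cosα acting up the plane against the driving force:
FS = [cL + (W cosα + T sinα) tanφ_j] / [W sinα − T cosα]
Without the anchor: N' = 125.5 kN/m, driving T_d = 76.6 kN/m, resisting R = 0·6.4 + 125.5·tan29.2° = 70.1 kN/m, FS = 0.92.
Setting FS = 1.58 and solving for T:
1.58·(76.6 − T cos31.4°) = 70.1 + T sin31.4°·tan29.2°
T·(sin31.4°·tan29.2° + 1.58·cos31.4°) = 1.58·76.6 − 70.1
T·(0.5210·0.5589 + 1.58·0.8536) = 121.0 − 70.1 = 50.9
T·1.6398 = 50.9
T = 31.0 kN/m

T = 31 kN/m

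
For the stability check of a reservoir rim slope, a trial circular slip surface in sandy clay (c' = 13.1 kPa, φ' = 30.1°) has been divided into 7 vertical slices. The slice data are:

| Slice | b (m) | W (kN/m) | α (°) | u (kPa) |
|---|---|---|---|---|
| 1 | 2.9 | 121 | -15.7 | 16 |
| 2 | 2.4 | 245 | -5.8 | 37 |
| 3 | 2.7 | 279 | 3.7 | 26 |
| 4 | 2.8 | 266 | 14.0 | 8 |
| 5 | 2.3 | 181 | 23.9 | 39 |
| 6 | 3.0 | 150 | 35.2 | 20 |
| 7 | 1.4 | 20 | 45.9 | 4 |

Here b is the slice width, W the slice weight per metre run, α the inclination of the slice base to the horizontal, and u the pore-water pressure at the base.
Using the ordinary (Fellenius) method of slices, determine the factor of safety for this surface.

Ordinary method of slices: FS = Σ[c'·Δl_i + (W_i cosα_i − u_i·Δl_i)·tanφ'] / Σ W_i sinα_i, with Δl_i = b_i / cosα_i.
Slice 1: Δl = 2.9/cos(-15.7°) = 3.012 m; N'_1 = 121·cos(-15.7°) − 16·3.012 = 68.3; c'Δl = 39.46; W sinα = -32.7
Slice 2: Δl = 2.4/cos(-5.8°) = 2.412 m; N'_2 = 245·cos(-5.8°) − 37·2.412 = 154.5; c'Δl = 31.60; W sinα = -24.8
Slice 3: Δl = 2.7/cos3.7° = 2.706 m; N'_3 = 279·cos3.7° − 26·2.706 = 208.1; c'Δl = 35.44; W sinα = 18.0
Slice 4: Δl = 2.8/cos14.0° = 2.886 m; N'_4 = 266·cos14.0° − 8·2.886 = 235.0; c'Δl = 37.80; W sinα = 64.4
Slice 5: Δl = 2.3/cos23.9° = 2.516 m; N'_5 = 181·cos23.9° − 39·2.516 = 67.4; c'Δl = 32.96; W sinα = 73.3
Slice 6: Δl = 3.0/cos35.2° = 3.671 m; N'_6 = 150·cos35.2° − 20·3.671 = 49.1; c'Δl = 48.09; W sinα = 86.5
Slice 7: Δl = 1.4/cos45.9° = 2.012 m; N'_7 = 20·cos45.9° − 4·2.012 = 5.9; c'Δl = 26.35; W sinα = 14.4
Σc'Δl = 251.7 kN/m; ΣN' = 788.2 kN/m; ΣW sinα = 199.0 kN/m
Resisting = 251.7 + 788.2·tan30.1° = 251.7 + 456.9 = 708.6 kN/m
FS = 708.6 / 199.0 = 3.561

FS = 3.56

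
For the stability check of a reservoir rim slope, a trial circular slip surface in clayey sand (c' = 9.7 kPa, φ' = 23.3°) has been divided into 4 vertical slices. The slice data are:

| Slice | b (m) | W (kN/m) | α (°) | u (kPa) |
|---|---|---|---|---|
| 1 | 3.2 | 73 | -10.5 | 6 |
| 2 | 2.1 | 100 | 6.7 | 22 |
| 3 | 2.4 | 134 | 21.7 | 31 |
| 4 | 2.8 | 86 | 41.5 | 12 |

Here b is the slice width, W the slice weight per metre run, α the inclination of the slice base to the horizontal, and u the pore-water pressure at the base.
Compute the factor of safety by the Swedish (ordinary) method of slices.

FS = 1.78

Ordinary method of slices: FS = Σ[c'·Δl_i + (W_i cosα_i − u_i·Δl_i)·tanφ'] / Σ W_i sinα_i, with Δl_i = b_i / cosα_i.
Slice 1: Δl = 3.2/cos(-10.5°) = 3.254 m; N'_1 = 73·cos(-10.5°) − 6·3.254 = 52.3; c'Δl = 31.57; W sinα = -13.3
Slice 2: Δl = 2.1/cos6.7° = 2.114 m; N'_2 = 100·cos6.7° − 22·2.114 = 52.8; c'Δl = 20.51; W sinα = 11.7
Slice 3: Δl = 2.4/cos21.7° = 2.583 m; N'_3 = 134·cos21.7° − 31·2.583 = 44.4; c'Δl = 25.06; W sinα = 49.5
Slice 4: Δl = 2.8/cos41.5° = 3.739 m; N'_4 = 86·cos41.5° − 12·3.739 = 19.5; c'Δl = 36.26; W sinα = 57.0
Σc'Δl = 113.4 kN/m; ΣN' = 169.0 kN/m; ΣW sinα = 104.9 kN/m
Resisting = 113.4 + 169.0·tan23.3° = 113.4 + 72.8 = 186.2 kN/m
FS = 186.2 / 104.9 = 1.775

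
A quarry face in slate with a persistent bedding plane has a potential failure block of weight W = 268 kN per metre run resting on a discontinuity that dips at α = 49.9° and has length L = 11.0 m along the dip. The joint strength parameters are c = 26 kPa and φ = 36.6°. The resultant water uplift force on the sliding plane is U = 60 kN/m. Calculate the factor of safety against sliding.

Resolving the block weight along and normal to the plane and applying the Mohr–Coulomb strength on the joint:
N' = W cosα − U = 268·cos49.9° − 60 = 112.6 kN/m
Driving force T = W sinα = 268·sin49.9° = 205.0 kN/m
Resisting force R = c·L + N'·tanφ = 26·11.0 + 112.6·tan36.6° = 286.0 + 83.6 = 369.6 kN/m
FS = R / T = 369.6 / 205.0 = 1.803

FS = 1.80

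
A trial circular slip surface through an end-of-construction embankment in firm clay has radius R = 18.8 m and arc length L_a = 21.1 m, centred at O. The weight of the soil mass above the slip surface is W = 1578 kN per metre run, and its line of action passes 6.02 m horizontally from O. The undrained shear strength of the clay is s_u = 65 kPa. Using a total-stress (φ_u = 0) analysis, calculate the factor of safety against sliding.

Taking moments about the centre O, the resisting moment is provided by the undrained shear strength acting along the arc:
M_R = s_u·L_a·R = 65·21.10·18.8 = 25784.2 kN·m/m
M_D = W·d = 1578·6.02 = 9499.6 kN·m/m
FS = M_R / M_D = 25784.2 / 9499.6 = 2.714

FS = 2.71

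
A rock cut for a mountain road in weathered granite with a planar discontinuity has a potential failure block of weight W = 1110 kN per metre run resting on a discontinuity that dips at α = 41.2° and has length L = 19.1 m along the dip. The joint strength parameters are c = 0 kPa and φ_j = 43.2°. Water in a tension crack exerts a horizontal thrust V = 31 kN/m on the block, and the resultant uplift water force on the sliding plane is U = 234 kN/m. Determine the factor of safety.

FS = 0.72

Resolving the block weight along and normal to the plane and applying the Mohr–Coulomb strength on the joint:
N' = W cosα − U − V sinα = 1110·cos41.2° − 234 − 31·sin41.2° = 580.8 kN/m
Driving force T = W sinα + V cosα = 1110·sin41.2° + 31·cos41.2° = 754.5 kN/m
Resisting force R = c·L + N'·tanφ_j = 0·19.1 + 580.8·tan43.2° = 0.0 + 545.4 = 545.4 kN/m
FS = R / T = 545.4 / 754.5 = 0.723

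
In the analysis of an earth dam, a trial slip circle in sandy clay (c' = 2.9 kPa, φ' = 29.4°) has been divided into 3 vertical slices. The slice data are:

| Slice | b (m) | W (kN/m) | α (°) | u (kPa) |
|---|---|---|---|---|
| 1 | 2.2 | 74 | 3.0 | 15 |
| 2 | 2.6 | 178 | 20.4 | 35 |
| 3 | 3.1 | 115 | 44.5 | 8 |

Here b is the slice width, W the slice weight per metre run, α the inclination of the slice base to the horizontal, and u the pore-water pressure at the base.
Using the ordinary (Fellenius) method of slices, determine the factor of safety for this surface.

Ordinary method of slices: FS = Σ[c'·Δl_i + (W_i cosα_i − u_i·Δl_i)·tanφ'] / Σ W_i sinα_i, with Δl_i = b_i / cosα_i.
Slice 1: Δl = 2.2/cos3.0° = 2.203 m; N'_1 = 74·cos3.0° − 15·2.203 = 40.9; c'Δl = 6.39; W sinα = 3.9
Slice 2: Δl = 2.6/cos20.4° = 2.774 m; N'_2 = 178·cos20.4° − 35·2.774 = 69.7; c'Δl = 8.04; W sinα = 62.0
Slice 3: Δl = 3.1/cos44.5° = 4.346 m; N'_3 = 115·cos44.5° − 8·4.346 = 47.3; c'Δl = 12.60; W sinα = 80.6
Σc'Δl = 27.0 kN/m; ΣN' = 157.9 kN/m; ΣW sinα = 146.5 kN/m
Resisting = 27.0 + 157.9·tan29.4° = 27.0 + 88.9 = 116.0 kN/m
FS = 116.0 / 146.5 = 0.792

FS = 0.79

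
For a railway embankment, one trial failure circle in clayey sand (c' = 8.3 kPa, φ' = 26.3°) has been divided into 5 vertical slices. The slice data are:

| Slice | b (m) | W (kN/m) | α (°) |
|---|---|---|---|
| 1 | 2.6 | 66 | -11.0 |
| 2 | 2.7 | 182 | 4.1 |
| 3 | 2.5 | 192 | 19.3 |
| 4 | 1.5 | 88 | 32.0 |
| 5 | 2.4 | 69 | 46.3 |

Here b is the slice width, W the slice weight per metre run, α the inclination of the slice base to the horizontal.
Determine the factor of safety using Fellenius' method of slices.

Ordinary method of slices: FS = Σ[c'·Δl_i + (W_i cosα_i)·tanφ'] / Σ W_i sinα_i, with Δl_i = b_i / cosα_i.
Slice 1: Δl = 2.6/cos(-11.0°) = 2.649 m; N'_1 = 66·cos(-11.0°) = 64.8; c'Δl = 21.98; W sinα = -12.6
Slice 2: Δl = 2.7/cos4.1° = 2.707 m; N'_2 = 182·cos4.1° = 181.5; c'Δl = 22.47; W sinα = 13.0
Slice 3: Δl = 2.5/cos19.3° = 2.649 m; N'_3 = 192·cos19.3° = 181.2; c'Δl = 21.99; W sinα = 63.5
Slice 4: Δl = 1.5/cos32.0° = 1.769 m; N'_4 = 88·cos32.0° = 74.6; c'Δl = 14.68; W sinα = 46.6
Slice 5: Δl = 2.4/cos46.3° = 3.474 m; N'_5 = 69·cos46.3° = 47.7; c'Δl = 28.83; W sinα = 49.9
Σc'Δl = 110.0 kN/m; ΣN' = 549.8 kN/m; ΣW sinα = 160.4 kN/m
Resisting = 110.0 + 549.8·tan26.3° = 110.0 + 271.7 = 381.7 kN/m
FS = 381.7 / 160.4 = 2.380

FS = 2.38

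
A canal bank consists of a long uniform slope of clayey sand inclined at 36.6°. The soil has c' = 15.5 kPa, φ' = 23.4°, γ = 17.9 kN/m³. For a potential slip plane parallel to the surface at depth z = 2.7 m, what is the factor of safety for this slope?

FS = 1.25

For an infinite slope with a slip plane parallel to the surface (no pore pressure): FS = [c' + γz cos²β tanφ'] / [γz sinβ cosβ].
γz = 17.9·2.7 = 48.33 kN/m²
Numerator = 15.5 + 48.33·cos²36.6°·tan23.4° = 15.5 + 48.33·0.6445·0.4327 = 28.980 kPa
Denominator = 48.33·sin36.6°·cos36.6° = 48.33·0.5962·0.8028 = 23.134 kPa
FS = 28.980 / 23.134 = 1.253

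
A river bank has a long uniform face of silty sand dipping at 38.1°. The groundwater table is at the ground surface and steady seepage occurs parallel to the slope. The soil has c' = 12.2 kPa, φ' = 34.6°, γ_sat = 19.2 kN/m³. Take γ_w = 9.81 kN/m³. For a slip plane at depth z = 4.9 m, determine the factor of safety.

FS = 0.70

With seepage parallel to the slope and the water table at the surface, the effective normal stress on the slip plane uses the buoyant unit weight γ' = γ_sat − γ_w while the driving shear stress uses γ_sat:
FS = [c' + γ' z cos²β tanφ'] / [γ_sat z sinβ cosβ]
γ' = 19.2 − 9.81 = 9.39 kN/m³
Numerator = 12.2 + 9.39·4.9·cos²38.1°·tan34.6° = 12.2 + 9.39·4.9·0.6193·0.6899 = 31.856 kPa
Denominator = 19.2·4.9·sin38.1°·cos38.1° = 19.2·4.9·0.6170·0.7869 = 45.682 kPa
FS = 31.856 / 45.682 = 0.697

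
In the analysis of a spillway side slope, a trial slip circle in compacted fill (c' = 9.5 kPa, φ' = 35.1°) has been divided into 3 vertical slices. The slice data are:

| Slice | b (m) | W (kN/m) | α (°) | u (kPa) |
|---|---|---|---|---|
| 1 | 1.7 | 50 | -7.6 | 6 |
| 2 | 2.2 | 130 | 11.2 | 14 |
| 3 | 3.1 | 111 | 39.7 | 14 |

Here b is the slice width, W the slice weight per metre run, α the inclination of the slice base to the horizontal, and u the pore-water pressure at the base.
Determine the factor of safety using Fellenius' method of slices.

FS = 2.14

Ordinary method of slices: FS = Σ[c'·Δl_i + (W_i cosα_i − u_i·Δl_i)·tanφ'] / Σ W_i sinα_i, with Δl_i = b_i / cosα_i.
Slice 1: Δl = 1.7/cos(-7.6°) = 1.715 m; N'_1 = 50·cos(-7.6°) − 6·1.715 = 39.3; c'Δl = 16.29; W sinα = -6.6
Slice 2: Δl = 2.2/cos11.2° = 2.243 m; N'_2 = 130·cos11.2° − 14·2.243 = 96.1; c'Δl = 21.31; W sinα = 25.3
Slice 3: Δl = 3.1/cos39.7° = 4.029 m; N'_3 = 111·cos39.7° − 14·4.029 = 29.0; c'Δl = 38.28; W sinα = 70.9
Σc'Δl = 75.9 kN/m; ΣN' = 164.4 kN/m; ΣW sinα = 89.5 kN/m
Resisting = 75.9 + 164.4·tan35.1° = 75.9 + 115.5 = 191.4 kN/m
FS = 191.4 / 89.5 = 2.138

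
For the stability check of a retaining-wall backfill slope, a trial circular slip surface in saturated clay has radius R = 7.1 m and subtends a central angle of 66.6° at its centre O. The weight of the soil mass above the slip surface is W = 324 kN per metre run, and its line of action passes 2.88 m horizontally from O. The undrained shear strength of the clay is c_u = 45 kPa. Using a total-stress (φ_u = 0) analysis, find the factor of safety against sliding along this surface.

Taking moments about the centre O, the resisting moment is provided by the undrained shear strength acting along the arc:
Arc length L_a = R·θ = 7.1·(66.6°·π/180) = 7.1·1.1624 = 8.25 m
M_R = c_u·L_a·R = 45·8.25·7.1 = 2636.8 kN·m/m
M_D = W·d = 324·2.88 = 933.1 kN·m/m
FS = M_R / M_D = 2636.8 / 933.1 = 2.826

FS = 2.83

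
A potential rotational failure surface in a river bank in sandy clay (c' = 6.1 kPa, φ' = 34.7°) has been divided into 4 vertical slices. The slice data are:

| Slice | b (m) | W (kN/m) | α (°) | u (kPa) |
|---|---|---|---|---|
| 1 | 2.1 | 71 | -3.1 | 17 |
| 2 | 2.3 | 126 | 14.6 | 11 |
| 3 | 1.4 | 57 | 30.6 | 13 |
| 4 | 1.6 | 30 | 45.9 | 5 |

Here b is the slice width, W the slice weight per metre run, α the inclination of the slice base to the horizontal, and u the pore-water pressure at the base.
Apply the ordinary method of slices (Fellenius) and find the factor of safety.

FS = 2.14

Ordinary method of slices: FS = Σ[c'·Δl_i + (W_i cosα_i − u_i·Δl_i)·tanφ'] / Σ W_i sinα_i, with Δl_i = b_i / cosα_i.
Slice 1: Δl = 2.1/cos(-3.1°) = 2.103 m; N'_1 = 71·cos(-3.1°) − 17·2.103 = 35.1; c'Δl = 12.83; W sinα = -3.8
Slice 2: Δl = 2.3/cos14.6° = 2.377 m; N'_2 = 126·cos14.6° − 11·2.377 = 95.8; c'Δl = 14.50; W sinα = 31.8
Slice 3: Δl = 1.4/cos30.6° = 1.627 m; N'_3 = 57·cos30.6° − 13·1.627 = 27.9; c'Δl = 9.92; W sinα = 29.0
Slice 4: Δl = 1.6/cos45.9° = 2.299 m; N'_4 = 30·cos45.9° − 5·2.299 = 9.4; c'Δl = 14.02; W sinα = 21.5
Σc'Δl = 51.3 kN/m; ΣN' = 168.2 kN/m; ΣW sinα = 78.5 kN/m
Resisting = 51.3 + 168.2·tan34.7° = 51.3 + 116.5 = 167.8 kN/m
FS = 167.8 / 78.5 = 2.138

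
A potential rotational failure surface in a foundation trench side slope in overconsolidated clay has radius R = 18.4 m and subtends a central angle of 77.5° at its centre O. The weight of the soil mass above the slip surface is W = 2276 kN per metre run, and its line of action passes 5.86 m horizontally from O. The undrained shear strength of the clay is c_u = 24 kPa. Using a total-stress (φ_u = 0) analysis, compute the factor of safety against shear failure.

FS = 0.82

Taking moments about the centre O, the resisting moment is provided by the undrained shear strength acting along the arc:
Arc length L_a = R·θ = 18.4·(77.5°·π/180) = 18.4·1.3526 = 24.89 m
M_R = c_u·L_a·R = 24·24.89·18.4 = 10990.7 kN·m/m
M_D = W·d = 2276·5.86 = 13337.4 kN·m/m
FS = M_R / M_D = 10990.7 / 13337.4 = 0.824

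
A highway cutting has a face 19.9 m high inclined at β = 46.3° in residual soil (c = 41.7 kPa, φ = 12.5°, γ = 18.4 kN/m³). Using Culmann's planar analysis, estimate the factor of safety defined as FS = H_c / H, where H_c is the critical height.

FS = 1.90

H_c = (4c/γ) · sinβ cosφ / [1 − cos(β − φ)]
    = (4·41.7/18.4) · sin46.3°·cos12.5° / [1 − cos33.8°]
    = 9.065 · 0.7058 / 0.1690 = 37.86 m
FS = H_c / H = 37.86 / 19.9 = 1.902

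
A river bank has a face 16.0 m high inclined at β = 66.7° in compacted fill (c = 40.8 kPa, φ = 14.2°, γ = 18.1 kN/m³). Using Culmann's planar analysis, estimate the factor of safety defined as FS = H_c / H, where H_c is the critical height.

FS = 1.28

H_c = (4c/γ) · sinβ cosφ / [1 − cos(β − φ)]
    = (4·40.8/18.1) · sin66.7°·cos14.2° / [1 − cos52.5°]
    = 9.017 · 0.8904 / 0.3912 = 20.52 m
FS = H_c / H = 20.52 / 16.0 = 1.282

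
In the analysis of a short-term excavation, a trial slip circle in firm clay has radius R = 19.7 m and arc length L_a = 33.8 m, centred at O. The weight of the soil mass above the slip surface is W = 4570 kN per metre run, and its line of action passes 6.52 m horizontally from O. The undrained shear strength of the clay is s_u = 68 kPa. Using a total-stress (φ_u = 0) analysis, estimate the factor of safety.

Taking moments about the centre O, the resisting moment is provided by the undrained shear strength acting along the arc:
M_R = s_u·L_a·R = 68·33.80·19.7 = 45278.5 kN·m/m
M_D = W·d = 4570·6.52 = 29796.4 kN·m/m
FS = M_R / M_D = 45278.5 / 29796.4 = 1.520

FS = 1.52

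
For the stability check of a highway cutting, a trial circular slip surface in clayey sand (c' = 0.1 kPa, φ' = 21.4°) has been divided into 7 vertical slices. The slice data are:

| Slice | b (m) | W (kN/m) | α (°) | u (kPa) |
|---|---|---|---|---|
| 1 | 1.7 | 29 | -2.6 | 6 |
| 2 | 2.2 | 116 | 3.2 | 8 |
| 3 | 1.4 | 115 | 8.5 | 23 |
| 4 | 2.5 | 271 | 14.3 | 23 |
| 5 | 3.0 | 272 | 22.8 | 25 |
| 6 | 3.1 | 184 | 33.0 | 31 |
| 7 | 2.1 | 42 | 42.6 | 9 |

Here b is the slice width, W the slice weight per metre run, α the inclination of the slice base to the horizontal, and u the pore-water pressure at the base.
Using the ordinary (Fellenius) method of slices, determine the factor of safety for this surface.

Ordinary method of slices: FS = Σ[c'·Δl_i + (W_i cosα_i − u_i·Δl_i)·tanφ'] / Σ W_i sinα_i, with Δl_i = b_i / cosα_i.
Slice 1: Δl = 1.7/cos(-2.6°) = 1.702 m; N'_1 = 29·cos(-2.6°) − 6·1.702 = 18.8; c'Δl = 0.17; W sinα = -1.3
Slice 2: Δl = 2.2/cos3.2° = 2.203 m; N'_2 = 116·cos3.2° − 8·2.203 = 98.2; c'Δl = 0.22; W sinα = 6.5
Slice 3: Δl = 1.4/cos8.5° = 1.416 m; N'_3 = 115·cos8.5° − 23·1.416 = 81.2; c'Δl = 0.14; W sinα = 17.0
Slice 4: Δl = 2.5/cos14.3° = 2.580 m; N'_4 = 271·cos14.3° − 23·2.580 = 203.3; c'Δl = 0.26; W sinα = 66.9
Slice 5: Δl = 3.0/cos22.8° = 3.254 m; N'_5 = 272·cos22.8° − 25·3.254 = 169.4; c'Δl = 0.33; W sinα = 105.4
Slice 6: Δl = 3.1/cos33.0° = 3.696 m; N'_6 = 184·cos33.0° − 31·3.696 = 39.7; c'Δl = 0.37; W sinα = 100.2
Slice 7: Δl = 2.1/cos42.6° = 2.853 m; N'_7 = 42·cos42.6° − 9·2.853 = 5.2; c'Δl = 0.29; W sinα = 28.4
Σc'Δl = 1.8 kN/m; ΣN' = 615.8 kN/m; ΣW sinα = 323.1 kN/m
Resisting = 1.8 + 615.8·tan21.4° = 1.8 + 241.3 = 243.1 kN/m
FS = 243.1 / 323.1 = 0.752

FS = 0.75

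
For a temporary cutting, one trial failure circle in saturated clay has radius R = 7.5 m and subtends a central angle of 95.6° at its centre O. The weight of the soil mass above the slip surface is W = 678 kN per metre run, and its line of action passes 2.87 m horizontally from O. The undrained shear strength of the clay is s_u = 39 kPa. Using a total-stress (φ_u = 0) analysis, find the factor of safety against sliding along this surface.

FS = 1.88

Taking moments about the centre O, the resisting moment is provided by the undrained shear strength acting along the arc:
Arc length L_a = R·θ = 7.5·(95.6°·π/180) = 7.5·1.6685 = 12.51 m
M_R = s_u·L_a·R = 39·12.51·7.5 = 3660.3 kN·m/m
M_D = W·d = 678·2.87 = 1945.9 kN·m/m
FS = M_R / M_D = 3660.3 / 1945.9 = 1.881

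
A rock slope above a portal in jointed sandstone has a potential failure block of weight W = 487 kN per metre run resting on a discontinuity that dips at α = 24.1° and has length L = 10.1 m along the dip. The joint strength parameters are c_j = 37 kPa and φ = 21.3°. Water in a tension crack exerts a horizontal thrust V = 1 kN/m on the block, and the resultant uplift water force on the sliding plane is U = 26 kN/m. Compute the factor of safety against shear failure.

FS = 2.69

Resolving the block weight along and normal to the plane and applying the Mohr–Coulomb strength on the joint:
N' = W cosα − U − V sinα = 487·cos24.1° − 26 − 1·sin24.1° = 418.1 kN/m
Driving force T = W sinα + V cosα = 487·sin24.1° + 1·cos24.1° = 199.8 kN/m
Resisting force R = c_j·L + N'·tanφ = 37·10.1 + 418.1·tan21.3° = 373.7 + 163.0 = 536.7 kN/m
FS = R / T = 536.7 / 199.8 = 2.687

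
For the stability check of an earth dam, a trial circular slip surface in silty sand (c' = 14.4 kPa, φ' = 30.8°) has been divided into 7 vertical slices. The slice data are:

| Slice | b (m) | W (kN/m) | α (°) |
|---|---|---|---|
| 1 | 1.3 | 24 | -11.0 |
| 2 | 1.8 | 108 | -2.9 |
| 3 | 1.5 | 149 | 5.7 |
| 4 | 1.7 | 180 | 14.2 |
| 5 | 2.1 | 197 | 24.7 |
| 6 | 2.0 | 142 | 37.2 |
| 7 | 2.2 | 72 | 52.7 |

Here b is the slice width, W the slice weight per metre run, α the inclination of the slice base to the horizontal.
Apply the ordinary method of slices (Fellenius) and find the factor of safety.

FS = 2.50

Ordinary method of slices: FS = Σ[c'·Δl_i + (W_i cosα_i)·tanφ'] / Σ W_i sinα_i, with Δl_i = b_i / cosα_i.
Slice 1: Δl = 1.3/cos(-11.0°) = 1.324 m; N'_1 = 24·cos(-11.0°) = 23.6; c'Δl = 19.07; W sinα = -4.6
Slice 2: Δl = 1.8/cos(-2.9°) = 1.802 m; N'_2 = 108·cos(-2.9°) = 107.9; c'Δl = 25.95; W sinα = -5.5
Slice 3: Δl = 1.5/cos5.7° = 1.507 m; N'_3 = 149·cos5.7° = 148.3; c'Δl = 21.71; W sinα = 14.8
Slice 4: Δl = 1.7/cos14.2° = 1.754 m; N'_4 = 180·cos14.2° = 174.5; c'Δl = 25.25; W sinα = 44.2
Slice 5: Δl = 2.1/cos24.7° = 2.311 m; N'_5 = 197·cos24.7° = 179.0; c'Δl = 33.29; W sinα = 82.3
Slice 6: Δl = 2.0/cos37.2° = 2.511 m; N'_6 = 142·cos37.2° = 113.1; c'Δl = 36.16; W sinα = 85.9
Slice 7: Δl = 2.2/cos52.7° = 3.630 m; N'_7 = 72·cos52.7° = 43.6; c'Δl = 52.28; W sinα = 57.3
Σc'Δl = 213.7 kN/m; ΣN' = 789.9 kN/m; ΣW sinα = 274.4 kN/m
Resisting = 213.7 + 789.9·tan30.8° = 213.7 + 470.9 = 684.6 kN/m
FS = 684.6 / 274.4 = 2.495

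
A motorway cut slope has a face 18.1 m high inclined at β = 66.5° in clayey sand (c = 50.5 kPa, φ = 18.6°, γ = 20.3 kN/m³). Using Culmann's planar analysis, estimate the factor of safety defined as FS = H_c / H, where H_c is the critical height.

FS = 1.45

H_c = (4c/γ) · sinβ cosφ / [1 − cos(β − φ)]
    = (4·50.5/20.3) · sin66.5°·cos18.6° / [1 − cos47.9°]
    = 9.951 · 0.8692 / 0.3296 = 26.24 m
FS = H_c / H = 26.24 / 18.1 = 1.450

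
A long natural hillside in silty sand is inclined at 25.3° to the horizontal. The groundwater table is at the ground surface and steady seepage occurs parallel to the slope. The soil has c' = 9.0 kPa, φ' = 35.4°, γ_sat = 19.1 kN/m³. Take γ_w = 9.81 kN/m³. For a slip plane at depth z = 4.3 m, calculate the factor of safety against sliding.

With seepage parallel to the slope and the water table at the surface, the effective normal stress on the slip plane uses the buoyant unit weight γ' = γ_sat − γ_w while the driving shear stress uses γ_sat:
FS = [c' + γ' z cos²β tanφ'] / [γ_sat z sinβ cosβ]
γ' = 19.1 − 9.81 = 9.29 kN/m³
Numerator = 9.0 + 9.29·4.3·cos²25.3°·tan35.4° = 9.0 + 9.29·4.3·0.8174·0.7107 = 32.204 kPa
Denominator = 19.1·4.3·sin25.3°·cos25.3° = 19.1·4.3·0.4274·0.9041 = 31.732 kPa
FS = 32.204 / 31.732 = 1.015

FS = 1.01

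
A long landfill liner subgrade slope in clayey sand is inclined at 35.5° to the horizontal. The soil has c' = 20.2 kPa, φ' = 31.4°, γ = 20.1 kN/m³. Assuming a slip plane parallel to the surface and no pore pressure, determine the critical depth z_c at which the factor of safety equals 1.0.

Setting FS = 1.00 in FS = [c' + γz cos²β tanφ'] / [γz sinβ cosβ] and solving for z:
z = c' / [γ cosβ (FS·sinβ − cosβ·tanφ')]
  = 20.2 / [20.1·cos35.5°·(1.00·sin35.5° − cos35.5°·tan31.4°)]
  = 20.2 / [20.1·0.8141·(1.00·0.5807 − 0.8141·0.6104)]
  = 20.2 / 1.3707 = 14.737 m

z_c = 14.74 m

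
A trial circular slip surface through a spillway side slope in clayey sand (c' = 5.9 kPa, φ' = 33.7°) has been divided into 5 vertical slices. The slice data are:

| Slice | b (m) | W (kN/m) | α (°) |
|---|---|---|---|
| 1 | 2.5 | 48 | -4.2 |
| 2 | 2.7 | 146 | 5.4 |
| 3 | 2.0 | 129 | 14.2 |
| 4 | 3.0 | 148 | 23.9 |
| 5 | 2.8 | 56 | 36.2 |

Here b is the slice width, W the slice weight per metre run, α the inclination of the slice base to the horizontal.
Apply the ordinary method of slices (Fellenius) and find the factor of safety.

Ordinary method of slices: FS = Σ[c'·Δl_i + (W_i cosα_i)·tanφ'] / Σ W_i sinα_i, with Δl_i = b_i / cosα_i.
Slice 1: Δl = 2.5/cos(-4.2°) = 2.507 m; N'_1 = 48·cos(-4.2°) = 47.9; c'Δl = 14.79; W sinα = -3.5
Slice 2: Δl = 2.7/cos5.4° = 2.712 m; N'_2 = 146·cos5.4° = 145.4; c'Δl = 16.00; W sinα = 13.7
Slice 3: Δl = 2.0/cos14.2° = 2.063 m; N'_3 = 129·cos14.2° = 125.1; c'Δl = 12.17; W sinα = 31.6
Slice 4: Δl = 3.0/cos23.9° = 3.281 m; N'_4 = 148·cos23.9° = 135.3; c'Δl = 19.36; W sinα = 60.0
Slice 5: Δl = 2.8/cos36.2° = 3.470 m; N'_5 = 56·cos36.2° = 45.2; c'Δl = 20.47; W sinα = 33.1
Σc'Δl = 82.8 kN/m; ΣN' = 498.8 kN/m; ΣW sinα = 134.9 kN/m
Resisting = 82.8 + 498.8·tan33.7° = 82.8 + 332.6 = 415.4 kN/m
FS = 415.4 / 134.9 = 3.080

FS = 3.08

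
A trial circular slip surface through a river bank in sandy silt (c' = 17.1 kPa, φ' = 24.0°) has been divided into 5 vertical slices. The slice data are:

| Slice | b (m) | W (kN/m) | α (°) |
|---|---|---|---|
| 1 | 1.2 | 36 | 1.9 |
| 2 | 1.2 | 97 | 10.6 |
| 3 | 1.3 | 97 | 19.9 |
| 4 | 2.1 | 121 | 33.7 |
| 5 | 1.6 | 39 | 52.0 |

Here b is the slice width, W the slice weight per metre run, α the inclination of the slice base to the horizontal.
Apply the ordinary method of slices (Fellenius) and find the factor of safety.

FS = 2.05

Ordinary method of slices: FS = Σ[c'·Δl_i + (W_i cosα_i)·tanφ'] / Σ W_i sinα_i, with Δl_i = b_i / cosα_i.
Slice 1: Δl = 1.2/cos1.9° = 1.201 m; N'_1 = 36·cos1.9° = 36.0; c'Δl = 20.53; W sinα = 1.2
Slice 2: Δl = 1.2/cos10.6° = 1.221 m; N'_2 = 97·cos10.6° = 95.3; c'Δl = 20.88; W sinα = 17.8
Slice 3: Δl = 1.3/cos19.9° = 1.383 m; N'_3 = 97·cos19.9° = 91.2; c'Δl = 23.64; W sinα = 33.0
Slice 4: Δl = 2.1/cos33.7° = 2.524 m; N'_4 = 121·cos33.7° = 100.7; c'Δl = 43.16; W sinα = 67.1
Slice 5: Δl = 1.6/cos52.0° = 2.599 m; N'_5 = 39·cos52.0° = 24.0; c'Δl = 44.44; W sinα = 30.7
Σc'Δl = 152.7 kN/m; ΣN' = 347.2 kN/m; ΣW sinα = 149.9 kN/m
Resisting = 152.7 + 347.2·tan24.0° = 152.7 + 154.6 = 307.2 kN/m
FS = 307.2 / 149.9 = 2.049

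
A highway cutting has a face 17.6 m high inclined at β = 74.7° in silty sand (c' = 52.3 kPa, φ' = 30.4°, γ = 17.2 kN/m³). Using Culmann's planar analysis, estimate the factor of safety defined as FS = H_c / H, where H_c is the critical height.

H_c = (4c'/γ) · sinβ cosφ' / [1 − cos(β − φ')]
    = (4·52.3/17.2) · sin74.7°·cos30.4° / [1 − cos44.3°]
    = 12.163 · 0.8319 / 0.2843 = 35.59 m
FS = H_c / H = 35.59 / 17.6 = 2.022

FS = 2.02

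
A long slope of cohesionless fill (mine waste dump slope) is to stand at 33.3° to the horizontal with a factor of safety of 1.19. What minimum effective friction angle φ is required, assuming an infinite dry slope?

FS = tanφ/tanβ ⇒ tanφ = FS · tanβ = 1.19 · tan33.3° = 0.7817
φ = arctan(0.7817) = 38.01°

φ = 38.0°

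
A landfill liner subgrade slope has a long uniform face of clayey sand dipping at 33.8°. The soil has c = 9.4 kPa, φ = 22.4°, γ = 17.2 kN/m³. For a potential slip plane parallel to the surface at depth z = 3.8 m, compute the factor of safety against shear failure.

For an infinite slope with a slip plane parallel to the surface (no pore pressure): FS = [c + γz cos²β tanφ] / [γz sinβ cosβ].
γz = 17.2·3.8 = 65.36 kN/m²
Numerator = 9.4 + 65.36·cos²33.8°·tan22.4° = 9.4 + 65.36·0.6905·0.4122 = 28.003 kPa
Denominator = 65.36·sin33.8°·cos33.8° = 65.36·0.5563·0.8310 = 30.214 kPa
FS = 28.003 / 30.214 = 0.927

FS = 0.93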